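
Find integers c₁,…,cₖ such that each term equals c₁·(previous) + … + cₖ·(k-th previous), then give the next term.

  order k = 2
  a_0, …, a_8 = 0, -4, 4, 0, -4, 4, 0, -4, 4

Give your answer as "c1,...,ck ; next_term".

-1,-1 ; 0

  a_2 = -1·-4 + -1·0 = 4
  a_3 = -1·4 + -1·-4 = 0
  a_4 = -1·0 + -1·4 = -4
  a_5 = -1·-4 + -1·0 = 4
  a_6 = -1·4 + -1·-4 = 0
  a_7 = -1·0 + -1·4 = -4
  a_8 = -1·-4 + -1·0 = 4
  a_9 = -1·4 + -1·-4 = 0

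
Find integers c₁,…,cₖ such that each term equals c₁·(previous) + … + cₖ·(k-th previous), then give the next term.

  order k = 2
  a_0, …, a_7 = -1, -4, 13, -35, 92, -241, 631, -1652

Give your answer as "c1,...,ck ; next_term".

  a_2 = -3·-4 + -1·-1 = 13
  a_3 = -3·13 + -1·-4 = -35
  a_4 = -3·-35 + -1·13 = 92
  a_5 = -3·92 + -1·-35 = -241
  a_6 = -3·-241 + -1·92 = 631
  a_7 = -3·631 + -1·-241 = -1652
  a_8 = -3·-1652 + -1·631 = 4325

-3,-1 ; 4325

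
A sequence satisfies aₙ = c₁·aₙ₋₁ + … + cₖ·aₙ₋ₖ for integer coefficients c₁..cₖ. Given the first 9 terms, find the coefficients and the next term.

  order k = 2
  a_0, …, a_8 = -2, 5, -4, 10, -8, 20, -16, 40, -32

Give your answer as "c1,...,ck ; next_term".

0,2 ; 80

  a_2 = 0·5 + 2·-2 = -4
  a_3 = 0·-4 + 2·5 = 10
  a_4 = 0·10 + 2·-4 = -8
  a_5 = 0·-8 + 2·10 = 20
  a_6 = 0·20 + 2·-8 = -16
  a_7 = 0·-16 + 2·20 = 40
  a_8 = 0·40 + 2·-16 = -32
  a_9 = 0·-32 + 2·40 = 80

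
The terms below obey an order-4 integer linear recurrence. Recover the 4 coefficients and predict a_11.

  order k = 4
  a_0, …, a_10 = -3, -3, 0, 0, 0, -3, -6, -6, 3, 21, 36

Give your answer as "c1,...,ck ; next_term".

  a_4 = 2·0 + -2·0 + -1·-3 + 1·-3 = 0
  a_5 = 2·0 + -2·0 + -1·0 + 1·-3 = -3
  a_6 = 2·-3 + -2·0 + -1·0 + 1·0 = -6
  a_7 = 2·-6 + -2·-3 + -1·0 + 1·0 = -6
  a_8 = 2·-6 + -2·-6 + -1·-3 + 1·0 = 3
  a_9 = 2·3 + -2·-6 + -1·-6 + 1·-3 = 21
  a_10 = 2·21 + -2·3 + -1·-6 + 1·-6 = 36
  a_11 = 2·36 + -2·21 + -1·3 + 1·-6 = 21

2,-2,-1,1 ; 21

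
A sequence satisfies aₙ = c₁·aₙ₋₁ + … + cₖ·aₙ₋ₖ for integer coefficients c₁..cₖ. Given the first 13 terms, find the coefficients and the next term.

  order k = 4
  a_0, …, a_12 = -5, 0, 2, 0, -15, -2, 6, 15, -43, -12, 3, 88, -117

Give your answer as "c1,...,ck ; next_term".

0,0,-1,3 ; -39

  a_4 = 0·0 + 0·2 + -1·0 + 3·-5 = -15
  a_5 = 0·-15 + 0·0 + -1·2 + 3·0 = -2
  a_6 = 0·-2 + 0·-15 + -1·0 + 3·2 = 6
  a_7 = 0·6 + 0·-2 + -1·-15 + 3·0 = 15
  a_8 = 0·15 + 0·6 + -1·-2 + 3·-15 = -43
  a_9 = 0·-43 + 0·15 + -1·6 + 3·-2 = -12
  a_10 = 0·-12 + 0·-43 + -1·15 + 3·6 = 3
  a_11 = 0·3 + 0·-12 + -1·-43 + 3·15 = 88
  a_12 = 0·88 + 0·3 + -1·-12 + 3·-43 = -117
  a_13 = 0·-117 + 0·88 + -1·3 + 3·-12 = -39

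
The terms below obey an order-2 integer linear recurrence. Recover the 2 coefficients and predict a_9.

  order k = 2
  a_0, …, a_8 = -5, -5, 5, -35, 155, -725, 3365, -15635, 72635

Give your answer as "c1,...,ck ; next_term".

-4,3 ; -337445

  a_2 = -4·-5 + 3·-5 = 5
  a_3 = -4·5 + 3·-5 = -35
  a_4 = -4·-35 + 3·5 = 155
  a_5 = -4·155 + 3·-35 = -725
  a_6 = -4·-725 + 3·155 = 3365
  a_7 = -4·3365 + 3·-725 = -15635
  a_8 = -4·-15635 + 3·3365 = 72635
  a_9 = -4·72635 + 3·-15635 = -337445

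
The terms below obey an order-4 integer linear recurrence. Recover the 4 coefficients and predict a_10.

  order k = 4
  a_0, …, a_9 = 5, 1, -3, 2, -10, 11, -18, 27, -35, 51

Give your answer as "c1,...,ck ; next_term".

-1,1,0,-1 ; -68

  a_4 = -1·2 + 1·-3 + 0·1 + -1·5 = -10
  a_5 = -1·-10 + 1·2 + 0·-3 + -1·1 = 11
  a_6 = -1·11 + 1·-10 + 0·2 + -1·-3 = -18
  a_7 = -1·-18 + 1·11 + 0·-10 + -1·2 = 27
  a_8 = -1·27 + 1·-18 + 0·11 + -1·-10 = -35
  a_9 = -1·-35 + 1·27 + 0·-18 + -1·11 = 51
  a_10 = -1·51 + 1·-35 + 0·27 + -1·-18 = -68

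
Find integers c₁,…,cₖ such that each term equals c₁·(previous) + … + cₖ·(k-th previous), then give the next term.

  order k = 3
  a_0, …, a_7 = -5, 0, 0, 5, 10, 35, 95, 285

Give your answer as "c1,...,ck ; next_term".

  a_3 = 2·0 + 3·0 + -1·-5 = 5
  a_4 = 2·5 + 3·0 + -1·0 = 10
  a_5 = 2·10 + 3·5 + -1·0 = 35
  a_6 = 2·35 + 3·10 + -1·5 = 95
  a_7 = 2·95 + 3·35 + -1·10 = 285
  a_8 = 2·285 + 3·95 + -1·35 = 820

2,3,-1 ; 820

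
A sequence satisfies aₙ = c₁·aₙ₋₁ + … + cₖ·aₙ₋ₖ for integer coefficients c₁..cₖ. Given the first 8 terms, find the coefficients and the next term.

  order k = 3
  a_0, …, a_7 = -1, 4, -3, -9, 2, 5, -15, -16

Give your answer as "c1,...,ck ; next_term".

  a_3 = 1·-3 + -1·4 + 2·-1 = -9
  a_4 = 1·-9 + -1·-3 + 2·4 = 2
  a_5 = 1·2 + -1·-9 + 2·-3 = 5
  a_6 = 1·5 + -1·2 + 2·-9 = -15
  a_7 = 1·-15 + -1·5 + 2·2 = -16
  a_8 = 1·-16 + -1·-15 + 2·5 = 9

1,-1,2 ; 9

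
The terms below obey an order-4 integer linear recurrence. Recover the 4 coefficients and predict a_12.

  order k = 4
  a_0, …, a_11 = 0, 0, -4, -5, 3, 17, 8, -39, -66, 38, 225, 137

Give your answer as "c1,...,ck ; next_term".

1,-2,-1,2 ; -483

  a_4 = 1·-5 + -2·-4 + -1·0 + 2·0 = 3
  a_5 = 1·3 + -2·-5 + -1·-4 + 2·0 = 17
  a_6 = 1·17 + -2·3 + -1·-5 + 2·-4 = 8
  a_7 = 1·8 + -2·17 + -1·3 + 2·-5 = -39
  a_8 = 1·-39 + -2·8 + -1·17 + 2·3 = -66
  a_9 = 1·-66 + -2·-39 + -1·8 + 2·17 = 38
  a_10 = 1·38 + -2·-66 + -1·-39 + 2·8 = 225
  a_11 = 1·225 + -2·38 + -1·-66 + 2·-39 = 137
  a_12 = 1·137 + -2·225 + -1·38 + 2·-66 = -483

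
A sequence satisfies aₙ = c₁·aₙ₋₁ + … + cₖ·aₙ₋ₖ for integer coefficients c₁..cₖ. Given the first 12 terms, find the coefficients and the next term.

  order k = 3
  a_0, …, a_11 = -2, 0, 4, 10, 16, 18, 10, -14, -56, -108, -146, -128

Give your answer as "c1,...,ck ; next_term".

2,-1,-1 ; -2

  a_3 = 2·4 + -1·0 + -1·-2 = 10
  a_4 = 2·10 + -1·4 + -1·0 = 16
  a_5 = 2·16 + -1·10 + -1·4 = 18
  a_6 = 2·18 + -1·16 + -1·10 = 10
  a_7 = 2·10 + -1·18 + -1·16 = -14
  a_8 = 2·-14 + -1·10 + -1·18 = -56
  a_9 = 2·-56 + -1·-14 + -1·10 = -108
  a_10 = 2·-108 + -1·-56 + -1·-14 = -146
  a_11 = 2·-146 + -1·-108 + -1·-56 = -128
  a_12 = 2·-128 + -1·-146 + -1·-108 = -2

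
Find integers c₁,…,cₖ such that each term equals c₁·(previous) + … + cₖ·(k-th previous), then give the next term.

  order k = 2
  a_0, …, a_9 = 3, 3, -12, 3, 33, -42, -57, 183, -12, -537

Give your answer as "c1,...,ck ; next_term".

  a_2 = -1·3 + -3·3 = -12
  a_3 = -1·-12 + -3·3 = 3
  a_4 = -1·3 + -3·-12 = 33
  a_5 = -1·33 + -3·3 = -42
  a_6 = -1·-42 + -3·33 = -57
  a_7 = -1·-57 + -3·-42 = 183
  a_8 = -1·183 + -3·-57 = -12
  a_9 = -1·-12 + -3·183 = -537
  a_10 = -1·-537 + -3·-12 = 573

-1,-3 ; 573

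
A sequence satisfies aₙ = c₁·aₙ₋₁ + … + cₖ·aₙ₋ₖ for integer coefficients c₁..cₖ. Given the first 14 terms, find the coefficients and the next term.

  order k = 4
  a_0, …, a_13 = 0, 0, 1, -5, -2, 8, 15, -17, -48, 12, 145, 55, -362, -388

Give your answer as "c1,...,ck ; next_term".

  a_4 = 0·-5 + -2·1 + -2·0 + 1·0 = -2
  a_5 = 0·-2 + -2·-5 + -2·1 + 1·0 = 8
  a_6 = 0·8 + -2·-2 + -2·-5 + 1·1 = 15
  a_7 = 0·15 + -2·8 + -2·-2 + 1·-5 = -17
  a_8 = 0·-17 + -2·15 + -2·8 + 1·-2 = -48
  a_9 = 0·-48 + -2·-17 + -2·15 + 1·8 = 12
  a_10 = 0·12 + -2·-48 + -2·-17 + 1·15 = 145
  a_11 = 0·145 + -2·12 + -2·-48 + 1·-17 = 55
  a_12 = 0·55 + -2·145 + -2·12 + 1·-48 = -362
  a_13 = 0·-362 + -2·55 + -2·145 + 1·12 = -388
  a_14 = 0·-388 + -2·-362 + -2·55 + 1·145 = 759

0,-2,-2,1 ; 759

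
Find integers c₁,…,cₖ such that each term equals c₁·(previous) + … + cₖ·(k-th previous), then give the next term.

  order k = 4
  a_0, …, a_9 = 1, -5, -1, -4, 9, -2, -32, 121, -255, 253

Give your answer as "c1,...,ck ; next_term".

-3,-4,1,-2 ; 446

  a_4 = -3·-4 + -4·-1 + 1·-5 + -2·1 = 9
  a_5 = -3·9 + -4·-4 + 1·-1 + -2·-5 = -2
  a_6 = -3·-2 + -4·9 + 1·-4 + -2·-1 = -32
  a_7 = -3·-32 + -4·-2 + 1·9 + -2·-4 = 121
  a_8 = -3·121 + -4·-32 + 1·-2 + -2·9 = -255
  a_9 = -3·-255 + -4·121 + 1·-32 + -2·-2 = 253
  a_10 = -3·253 + -4·-255 + 1·121 + -2·-32 = 446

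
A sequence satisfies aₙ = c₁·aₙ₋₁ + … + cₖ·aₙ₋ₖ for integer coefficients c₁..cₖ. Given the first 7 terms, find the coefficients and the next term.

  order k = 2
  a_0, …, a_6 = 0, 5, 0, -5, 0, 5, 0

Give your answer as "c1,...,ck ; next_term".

  a_2 = 0·5 + -1·0 = 0
  a_3 = 0·0 + -1·5 = -5
  a_4 = 0·-5 + -1·0 = 0
  a_5 = 0·0 + -1·-5 = 5
  a_6 = 0·5 + -1·0 = 0
  a_7 = 0·0 + -1·5 = -5

0,-1 ; -5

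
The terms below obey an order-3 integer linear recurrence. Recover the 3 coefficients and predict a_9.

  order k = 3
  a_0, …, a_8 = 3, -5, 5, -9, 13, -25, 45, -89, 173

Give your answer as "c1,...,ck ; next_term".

  a_3 = -2·5 + 1·-5 + 2·3 = -9
  a_4 = -2·-9 + 1·5 + 2·-5 = 13
  a_5 = -2·13 + 1·-9 + 2·5 = -25
  a_6 = -2·-25 + 1·13 + 2·-9 = 45
  a_7 = -2·45 + 1·-25 + 2·13 = -89
  a_8 = -2·-89 + 1·45 + 2·-25 = 173
  a_9 = -2·173 + 1·-89 + 2·45 = -345

-2,1,2 ; -345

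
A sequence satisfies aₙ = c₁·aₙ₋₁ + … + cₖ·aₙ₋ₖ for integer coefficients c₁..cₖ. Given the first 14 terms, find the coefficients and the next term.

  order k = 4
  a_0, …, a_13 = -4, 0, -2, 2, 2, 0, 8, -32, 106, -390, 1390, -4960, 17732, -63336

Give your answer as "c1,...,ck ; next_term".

-3,2,-1,-3 ; 226262

  a_4 = -3·2 + 2·-2 + -1·0 + -3·-4 = 2
  a_5 = -3·2 + 2·2 + -1·-2 + -3·0 = 0
  a_6 = -3·0 + 2·2 + -1·2 + -3·-2 = 8
  a_7 = -3·8 + 2·0 + -1·2 + -3·2 = -32
  a_8 = -3·-32 + 2·8 + -1·0 + -3·2 = 106
  a_9 = -3·106 + 2·-32 + -1·8 + -3·0 = -390
  a_10 = -3·-390 + 2·106 + -1·-32 + -3·8 = 1390
  a_11 = -3·1390 + 2·-390 + -1·106 + -3·-32 = -4960
  a_12 = -3·-4960 + 2·1390 + -1·-390 + -3·106 = 17732
  a_13 = -3·17732 + 2·-4960 + -1·1390 + -3·-390 = -63336
  a_14 = -3·-63336 + 2·17732 + -1·-4960 + -3·1390 = 226262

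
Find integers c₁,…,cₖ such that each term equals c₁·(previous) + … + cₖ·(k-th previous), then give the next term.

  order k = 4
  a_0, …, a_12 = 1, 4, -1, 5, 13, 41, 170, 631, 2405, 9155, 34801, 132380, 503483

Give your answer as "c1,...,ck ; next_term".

  a_4 = 3·5 + 3·-1 + 1·4 + -3·1 = 13
  a_5 = 3·13 + 3·5 + 1·-1 + -3·4 = 41
  a_6 = 3·41 + 3·13 + 1·5 + -3·-1 = 170
  a_7 = 3·170 + 3·41 + 1·13 + -3·5 = 631
  a_8 = 3·631 + 3·170 + 1·41 + -3·13 = 2405
  a_9 = 3·2405 + 3·631 + 1·170 + -3·41 = 9155
  a_10 = 3·9155 + 3·2405 + 1·631 + -3·170 = 34801
  a_11 = 3·34801 + 3·9155 + 1·2405 + -3·631 = 132380
  a_12 = 3·132380 + 3·34801 + 1·9155 + -3·2405 = 503483
  a_13 = 3·503483 + 3·132380 + 1·34801 + -3·9155 = 1914925

3,3,1,-3 ; 1914925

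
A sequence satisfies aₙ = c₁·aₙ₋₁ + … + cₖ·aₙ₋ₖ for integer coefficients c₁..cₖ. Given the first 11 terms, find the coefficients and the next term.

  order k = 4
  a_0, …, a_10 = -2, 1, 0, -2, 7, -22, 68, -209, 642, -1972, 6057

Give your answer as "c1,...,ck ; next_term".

-3,0,-1,-1 ; -18604

  a_4 = -3·-2 + 0·0 + -1·1 + -1·-2 = 7
  a_5 = -3·7 + 0·-2 + -1·0 + -1·1 = -22
  a_6 = -3·-22 + 0·7 + -1·-2 + -1·0 = 68
  a_7 = -3·68 + 0·-22 + -1·7 + -1·-2 = -209
  a_8 = -3·-209 + 0·68 + -1·-22 + -1·7 = 642
  a_9 = -3·642 + 0·-209 + -1·68 + -1·-22 = -1972
  a_10 = -3·-1972 + 0·642 + -1·-209 + -1·68 = 6057
  a_11 = -3·6057 + 0·-1972 + -1·642 + -1·-209 = -18604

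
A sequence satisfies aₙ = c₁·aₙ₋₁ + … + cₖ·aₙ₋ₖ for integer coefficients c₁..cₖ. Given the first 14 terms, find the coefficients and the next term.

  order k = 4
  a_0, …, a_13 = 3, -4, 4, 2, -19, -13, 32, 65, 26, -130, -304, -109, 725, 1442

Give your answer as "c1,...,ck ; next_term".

  a_4 = 1·2 + -3·4 + 0·-4 + -3·3 = -19
  a_5 = 1·-19 + -3·2 + 0·4 + -3·-4 = -13
  a_6 = 1·-13 + -3·-19 + 0·2 + -3·4 = 32
  a_7 = 1·32 + -3·-13 + 0·-19 + -3·2 = 65
  a_8 = 1·65 + -3·32 + 0·-13 + -3·-19 = 26
  a_9 = 1·26 + -3·65 + 0·32 + -3·-13 = -130
  a_10 = 1·-130 + -3·26 + 0·65 + -3·32 = -304
  a_11 = 1·-304 + -3·-130 + 0·26 + -3·65 = -109
  a_12 = 1·-109 + -3·-304 + 0·-130 + -3·26 = 725
  a_13 = 1·725 + -3·-109 + 0·-304 + -3·-130 = 1442
  a_14 = 1·1442 + -3·725 + 0·-109 + -3·-304 = 179

1,-3,0,-3 ; 179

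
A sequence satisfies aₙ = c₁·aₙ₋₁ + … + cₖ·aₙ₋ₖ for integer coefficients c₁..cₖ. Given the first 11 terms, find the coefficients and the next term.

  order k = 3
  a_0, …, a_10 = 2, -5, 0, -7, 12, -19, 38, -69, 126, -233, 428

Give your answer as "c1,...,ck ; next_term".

-1,1,-1 ; -787

  a_3 = -1·0 + 1·-5 + -1·2 = -7
  a_4 = -1·-7 + 1·0 + -1·-5 = 12
  a_5 = -1·12 + 1·-7 + -1·0 = -19
  a_6 = -1·-19 + 1·12 + -1·-7 = 38
  a_7 = -1·38 + 1·-19 + -1·12 = -69
  a_8 = -1·-69 + 1·38 + -1·-19 = 126
  a_9 = -1·126 + 1·-69 + -1·38 = -233
  a_10 = -1·-233 + 1·126 + -1·-69 = 428
  a_11 = -1·428 + 1·-233 + -1·126 = -787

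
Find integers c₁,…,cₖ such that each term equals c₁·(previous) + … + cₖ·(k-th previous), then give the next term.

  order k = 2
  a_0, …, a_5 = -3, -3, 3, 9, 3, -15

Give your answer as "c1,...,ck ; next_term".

1,-2 ; -21

  a_2 = 1·-3 + -2·-3 = 3
  a_3 = 1·3 + -2·-3 = 9
  a_4 = 1·9 + -2·3 = 3
  a_5 = 1·3 + -2·9 = -15
  a_6 = 1·-15 + -2·3 = -21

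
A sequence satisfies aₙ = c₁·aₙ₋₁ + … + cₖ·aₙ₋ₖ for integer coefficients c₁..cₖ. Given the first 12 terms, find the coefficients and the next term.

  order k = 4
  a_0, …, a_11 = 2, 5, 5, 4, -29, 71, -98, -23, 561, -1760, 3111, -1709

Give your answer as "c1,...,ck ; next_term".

  a_4 = -3·4 + -4·5 + 1·5 + -1·2 = -29
  a_5 = -3·-29 + -4·4 + 1·5 + -1·5 = 71
  a_6 = -3·71 + -4·-29 + 1·4 + -1·5 = -98
  a_7 = -3·-98 + -4·71 + 1·-29 + -1·4 = -23
  a_8 = -3·-23 + -4·-98 + 1·71 + -1·-29 = 561
  a_9 = -3·561 + -4·-23 + 1·-98 + -1·71 = -1760
  a_10 = -3·-1760 + -4·561 + 1·-23 + -1·-98 = 3111
  a_11 = -3·3111 + -4·-1760 + 1·561 + -1·-23 = -1709
  a_12 = -3·-1709 + -4·3111 + 1·-1760 + -1·561 = -9638

-3,-4,1,-1 ; -9638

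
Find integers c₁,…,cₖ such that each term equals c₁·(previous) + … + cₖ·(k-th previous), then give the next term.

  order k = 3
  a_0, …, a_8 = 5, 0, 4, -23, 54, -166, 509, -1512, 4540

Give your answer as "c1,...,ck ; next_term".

-2,2,-3 ; -13631

  a_3 = -2·4 + 2·0 + -3·5 = -23
  a_4 = -2·-23 + 2·4 + -3·0 = 54
  a_5 = -2·54 + 2·-23 + -3·4 = -166
  a_6 = -2·-166 + 2·54 + -3·-23 = 509
  a_7 = -2·509 + 2·-166 + -3·54 = -1512
  a_8 = -2·-1512 + 2·509 + -3·-166 = 4540
  a_9 = -2·4540 + 2·-1512 + -3·509 = -13631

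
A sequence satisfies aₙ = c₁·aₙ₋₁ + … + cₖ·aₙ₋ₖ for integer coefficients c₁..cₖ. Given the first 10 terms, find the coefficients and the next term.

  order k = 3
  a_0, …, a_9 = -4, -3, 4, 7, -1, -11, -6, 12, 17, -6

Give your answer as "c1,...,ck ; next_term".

  a_3 = 0·4 + -1·-3 + -1·-4 = 7
  a_4 = 0·7 + -1·4 + -1·-3 = -1
  a_5 = 0·-1 + -1·7 + -1·4 = -11
  a_6 = 0·-11 + -1·-1 + -1·7 = -6
  a_7 = 0·-6 + -1·-11 + -1·-1 = 12
  a_8 = 0·12 + -1·-6 + -1·-11 = 17
  a_9 = 0·17 + -1·12 + -1·-6 = -6
  a_10 = 0·-6 + -1·17 + -1·12 = -29

0,-1,-1 ; -29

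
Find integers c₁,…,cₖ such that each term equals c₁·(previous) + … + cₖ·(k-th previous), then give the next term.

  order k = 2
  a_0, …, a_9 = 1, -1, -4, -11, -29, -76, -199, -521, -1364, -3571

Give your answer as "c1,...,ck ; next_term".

  a_2 = 3·-1 + -1·1 = -4
  a_3 = 3·-4 + -1·-1 = -11
  a_4 = 3·-11 + -1·-4 = -29
  a_5 = 3·-29 + -1·-11 = -76
  a_6 = 3·-76 + -1·-29 = -199
  a_7 = 3·-199 + -1·-76 = -521
  a_8 = 3·-521 + -1·-199 = -1364
  a_9 = 3·-1364 + -1·-521 = -3571
  a_10 = 3·-3571 + -1·-1364 = -9349

3,-1 ; -9349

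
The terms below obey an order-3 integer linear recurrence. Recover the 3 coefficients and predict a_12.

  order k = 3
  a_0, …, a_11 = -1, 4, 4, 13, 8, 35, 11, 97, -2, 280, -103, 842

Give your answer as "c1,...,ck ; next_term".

  a_3 = 0·4 + 3·4 + -1·-1 = 13
  a_4 = 0·13 + 3·4 + -1·4 = 8
  a_5 = 0·8 + 3·13 + -1·4 = 35
  a_6 = 0·35 + 3·8 + -1·13 = 11
  a_7 = 0·11 + 3·35 + -1·8 = 97
  a_8 = 0·97 + 3·11 + -1·35 = -2
  a_9 = 0·-2 + 3·97 + -1·11 = 280
  a_10 = 0·280 + 3·-2 + -1·97 = -103
  a_11 = 0·-103 + 3·280 + -1·-2 = 842
  a_12 = 0·842 + 3·-103 + -1·280 = -589

0,3,-1 ; -589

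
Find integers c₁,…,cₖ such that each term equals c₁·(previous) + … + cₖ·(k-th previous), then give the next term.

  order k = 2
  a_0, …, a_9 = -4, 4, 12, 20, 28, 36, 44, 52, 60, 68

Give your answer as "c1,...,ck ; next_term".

  a_2 = 2·4 + -1·-4 = 12
  a_3 = 2·12 + -1·4 = 20
  a_4 = 2·20 + -1·12 = 28
  a_5 = 2·28 + -1·20 = 36
  a_6 = 2·36 + -1·28 = 44
  a_7 = 2·44 + -1·36 = 52
  a_8 = 2·52 + -1·44 = 60
  a_9 = 2·60 + -1·52 = 68
  a_10 = 2·68 + -1·60 = 76

2,-1 ; 76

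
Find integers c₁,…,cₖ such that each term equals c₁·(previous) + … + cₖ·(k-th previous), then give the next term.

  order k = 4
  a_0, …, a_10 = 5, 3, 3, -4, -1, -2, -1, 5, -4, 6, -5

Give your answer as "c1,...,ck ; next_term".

-1,0,0,-1 ; 0

  a_4 = -1·-4 + 0·3 + 0·3 + -1·5 = -1
  a_5 = -1·-1 + 0·-4 + 0·3 + -1·3 = -2
  a_6 = -1·-2 + 0·-1 + 0·-4 + -1·3 = -1
  a_7 = -1·-1 + 0·-2 + 0·-1 + -1·-4 = 5
  a_8 = -1·5 + 0·-1 + 0·-2 + -1·-1 = -4
  a_9 = -1·-4 + 0·5 + 0·-1 + -1·-2 = 6
  a_10 = -1·6 + 0·-4 + 0·5 + -1·-1 = -5
  a_11 = -1·-5 + 0·6 + 0·-4 + -1·5 = 0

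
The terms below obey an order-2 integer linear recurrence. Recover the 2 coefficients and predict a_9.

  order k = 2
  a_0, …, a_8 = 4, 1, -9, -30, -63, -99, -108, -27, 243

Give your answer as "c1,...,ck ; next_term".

3,-3 ; 810

  a_2 = 3·1 + -3·4 = -9
  a_3 = 3·-9 + -3·1 = -30
  a_4 = 3·-30 + -3·-9 = -63
  a_5 = 3·-63 + -3·-30 = -99
  a_6 = 3·-99 + -3·-63 = -108
  a_7 = 3·-108 + -3·-99 = -27
  a_8 = 3·-27 + -3·-108 = 243
  a_9 = 3·243 + -3·-27 = 810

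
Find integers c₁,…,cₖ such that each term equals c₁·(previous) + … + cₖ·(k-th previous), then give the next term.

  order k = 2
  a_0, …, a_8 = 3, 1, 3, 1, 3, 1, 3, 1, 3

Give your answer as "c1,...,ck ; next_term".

0,1 ; 1

  a_2 = 0·1 + 1·3 = 3
  a_3 = 0·3 + 1·1 = 1
  a_4 = 0·1 + 1·3 = 3
  a_5 = 0·3 + 1·1 = 1
  a_6 = 0·1 + 1·3 = 3
  a_7 = 0·3 + 1·1 = 1
  a_8 = 0·1 + 1·3 = 3
  a_9 = 0·3 + 1·1 = 1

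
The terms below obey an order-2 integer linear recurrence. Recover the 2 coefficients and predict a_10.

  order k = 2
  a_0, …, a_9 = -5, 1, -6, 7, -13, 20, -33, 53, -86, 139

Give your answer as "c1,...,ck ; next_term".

-1,1 ; -225

  a_2 = -1·1 + 1·-5 = -6
  a_3 = -1·-6 + 1·1 = 7
  a_4 = -1·7 + 1·-6 = -13
  a_5 = -1·-13 + 1·7 = 20
  a_6 = -1·20 + 1·-13 = -33
  a_7 = -1·-33 + 1·20 = 53
  a_8 = -1·53 + 1·-33 = -86
  a_9 = -1·-86 + 1·53 = 139
  a_10 = -1·139 + 1·-86 = -225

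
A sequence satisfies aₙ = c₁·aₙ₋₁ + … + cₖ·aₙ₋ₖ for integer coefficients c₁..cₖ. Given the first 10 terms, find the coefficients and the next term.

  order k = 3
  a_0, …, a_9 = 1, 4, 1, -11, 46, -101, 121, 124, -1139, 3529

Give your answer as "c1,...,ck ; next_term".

  a_3 = -3·1 + -3·4 + 4·1 = -11
  a_4 = -3·-11 + -3·1 + 4·4 = 46
  a_5 = -3·46 + -3·-11 + 4·1 = -101
  a_6 = -3·-101 + -3·46 + 4·-11 = 121
  a_7 = -3·121 + -3·-101 + 4·46 = 124
  a_8 = -3·124 + -3·121 + 4·-101 = -1139
  a_9 = -3·-1139 + -3·124 + 4·121 = 3529
  a_10 = -3·3529 + -3·-1139 + 4·124 = -6674

-3,-3,4 ; -6674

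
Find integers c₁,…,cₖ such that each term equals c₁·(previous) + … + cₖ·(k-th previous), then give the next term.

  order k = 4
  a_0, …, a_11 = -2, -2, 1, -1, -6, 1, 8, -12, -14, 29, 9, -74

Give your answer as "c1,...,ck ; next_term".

  a_4 = -1·-1 + -1·1 + 0·-2 + 3·-2 = -6
  a_5 = -1·-6 + -1·-1 + 0·1 + 3·-2 = 1
  a_6 = -1·1 + -1·-6 + 0·-1 + 3·1 = 8
  a_7 = -1·8 + -1·1 + 0·-6 + 3·-1 = -12
  a_8 = -1·-12 + -1·8 + 0·1 + 3·-6 = -14
  a_9 = -1·-14 + -1·-12 + 0·8 + 3·1 = 29
  a_10 = -1·29 + -1·-14 + 0·-12 + 3·8 = 9
  a_11 = -1·9 + -1·29 + 0·-14 + 3·-12 = -74
  a_12 = -1·-74 + -1·9 + 0·29 + 3·-14 = 23

-1,-1,0,3 ; 23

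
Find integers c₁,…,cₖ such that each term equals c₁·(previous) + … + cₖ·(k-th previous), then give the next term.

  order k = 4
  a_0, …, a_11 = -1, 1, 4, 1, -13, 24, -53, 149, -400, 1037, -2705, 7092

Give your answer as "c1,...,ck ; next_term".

-3,-2,-3,-1 ; -18577

  a_4 = -3·1 + -2·4 + -3·1 + -1·-1 = -13
  a_5 = -3·-13 + -2·1 + -3·4 + -1·1 = 24
  a_6 = -3·24 + -2·-13 + -3·1 + -1·4 = -53
  a_7 = -3·-53 + -2·24 + -3·-13 + -1·1 = 149
  a_8 = -3·149 + -2·-53 + -3·24 + -1·-13 = -400
  a_9 = -3·-400 + -2·149 + -3·-53 + -1·24 = 1037
  a_10 = -3·1037 + -2·-400 + -3·149 + -1·-53 = -2705
  a_11 = -3·-2705 + -2·1037 + -3·-400 + -1·149 = 7092
  a_12 = -3·7092 + -2·-2705 + -3·1037 + -1·-400 = -18577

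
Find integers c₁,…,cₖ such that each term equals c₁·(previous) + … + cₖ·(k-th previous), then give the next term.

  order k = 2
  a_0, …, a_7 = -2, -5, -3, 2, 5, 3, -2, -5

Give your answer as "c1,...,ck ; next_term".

1,-1 ; -3

  a_2 = 1·-5 + -1·-2 = -3
  a_3 = 1·-3 + -1·-5 = 2
  a_4 = 1·2 + -1·-3 = 5
  a_5 = 1·5 + -1·2 = 3
  a_6 = 1·3 + -1·5 = -2
  a_7 = 1·-2 + -1·3 = -5
  a_8 = 1·-5 + -1·-2 = -3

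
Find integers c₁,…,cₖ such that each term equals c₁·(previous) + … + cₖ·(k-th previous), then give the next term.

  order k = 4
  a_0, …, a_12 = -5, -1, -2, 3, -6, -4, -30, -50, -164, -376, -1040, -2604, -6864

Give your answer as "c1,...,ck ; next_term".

2,2,-2,2 ; -17608

  a_4 = 2·3 + 2·-2 + -2·-1 + 2·-5 = -6
  a_5 = 2·-6 + 2·3 + -2·-2 + 2·-1 = -4
  a_6 = 2·-4 + 2·-6 + -2·3 + 2·-2 = -30
  a_7 = 2·-30 + 2·-4 + -2·-6 + 2·3 = -50
  a_8 = 2·-50 + 2·-30 + -2·-4 + 2·-6 = -164
  a_9 = 2·-164 + 2·-50 + -2·-30 + 2·-4 = -376
  a_10 = 2·-376 + 2·-164 + -2·-50 + 2·-30 = -1040
  a_11 = 2·-1040 + 2·-376 + -2·-164 + 2·-50 = -2604
  a_12 = 2·-2604 + 2·-1040 + -2·-376 + 2·-164 = -6864
  a_13 = 2·-6864 + 2·-2604 + -2·-1040 + 2·-376 = -17608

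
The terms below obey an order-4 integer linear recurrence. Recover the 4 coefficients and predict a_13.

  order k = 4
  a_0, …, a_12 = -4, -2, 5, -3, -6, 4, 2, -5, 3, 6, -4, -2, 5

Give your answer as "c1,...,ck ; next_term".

  a_4 = 1·-3 + -1·5 + 1·-2 + -1·-4 = -6
  a_5 = 1·-6 + -1·-3 + 1·5 + -1·-2 = 4
  a_6 = 1·4 + -1·-6 + 1·-3 + -1·5 = 2
  a_7 = 1·2 + -1·4 + 1·-6 + -1·-3 = -5
  a_8 = 1·-5 + -1·2 + 1·4 + -1·-6 = 3
  a_9 = 1·3 + -1·-5 + 1·2 + -1·4 = 6
  a_10 = 1·6 + -1·3 + 1·-5 + -1·2 = -4
  a_11 = 1·-4 + -1·6 + 1·3 + -1·-5 = -2
  a_12 = 1·-2 + -1·-4 + 1·6 + -1·3 = 5
  a_13 = 1·5 + -1·-2 + 1·-4 + -1·6 = -3

1,-1,1,-1 ; -3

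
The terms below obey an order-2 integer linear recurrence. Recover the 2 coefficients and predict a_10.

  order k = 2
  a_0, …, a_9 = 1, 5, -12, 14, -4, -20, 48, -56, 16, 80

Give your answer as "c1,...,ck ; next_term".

  a_2 = -2·5 + -2·1 = -12
  a_3 = -2·-12 + -2·5 = 14
  a_4 = -2·14 + -2·-12 = -4
  a_5 = -2·-4 + -2·14 = -20
  a_6 = -2·-20 + -2·-4 = 48
  a_7 = -2·48 + -2·-20 = -56
  a_8 = -2·-56 + -2·48 = 16
  a_9 = -2·16 + -2·-56 = 80
  a_10 = -2·80 + -2·16 = -192

-2,-2 ; -192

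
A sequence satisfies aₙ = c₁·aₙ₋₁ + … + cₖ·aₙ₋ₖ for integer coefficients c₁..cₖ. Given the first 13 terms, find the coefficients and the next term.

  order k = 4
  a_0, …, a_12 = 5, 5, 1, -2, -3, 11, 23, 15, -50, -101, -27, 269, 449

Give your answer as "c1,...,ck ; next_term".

1,-1,-3,3 ; -42

  a_4 = 1·-2 + -1·1 + -3·5 + 3·5 = -3
  a_5 = 1·-3 + -1·-2 + -3·1 + 3·5 = 11
  a_6 = 1·11 + -1·-3 + -3·-2 + 3·1 = 23
  a_7 = 1·23 + -1·11 + -3·-3 + 3·-2 = 15
  a_8 = 1·15 + -1·23 + -3·11 + 3·-3 = -50
  a_9 = 1·-50 + -1·15 + -3·23 + 3·11 = -101
  a_10 = 1·-101 + -1·-50 + -3·15 + 3·23 = -27
  a_11 = 1·-27 + -1·-101 + -3·-50 + 3·15 = 269
  a_12 = 1·269 + -1·-27 + -3·-101 + 3·-50 = 449
  a_13 = 1·449 + -1·269 + -3·-27 + 3·-101 = -42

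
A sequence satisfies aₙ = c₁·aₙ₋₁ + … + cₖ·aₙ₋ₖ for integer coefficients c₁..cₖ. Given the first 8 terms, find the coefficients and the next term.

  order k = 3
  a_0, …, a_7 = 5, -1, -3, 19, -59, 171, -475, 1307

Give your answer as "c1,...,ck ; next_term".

-3,0,2 ; -3579

  a_3 = -3·-3 + 0·-1 + 2·5 = 19
  a_4 = -3·19 + 0·-3 + 2·-1 = -59
  a_5 = -3·-59 + 0·19 + 2·-3 = 171
  a_6 = -3·171 + 0·-59 + 2·19 = -475
  a_7 = -3·-475 + 0·171 + 2·-59 = 1307
  a_8 = -3·1307 + 0·-475 + 2·171 = -3579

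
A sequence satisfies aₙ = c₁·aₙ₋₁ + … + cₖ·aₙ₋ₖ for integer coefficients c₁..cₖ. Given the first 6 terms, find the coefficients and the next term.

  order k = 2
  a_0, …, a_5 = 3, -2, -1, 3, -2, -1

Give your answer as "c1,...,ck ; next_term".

-1,-1 ; 3

  a_2 = -1·-2 + -1·3 = -1
  a_3 = -1·-1 + -1·-2 = 3
  a_4 = -1·3 + -1·-1 = -2
  a_5 = -1·-2 + -1·3 = -1
  a_6 = -1·-1 + -1·-2 = 3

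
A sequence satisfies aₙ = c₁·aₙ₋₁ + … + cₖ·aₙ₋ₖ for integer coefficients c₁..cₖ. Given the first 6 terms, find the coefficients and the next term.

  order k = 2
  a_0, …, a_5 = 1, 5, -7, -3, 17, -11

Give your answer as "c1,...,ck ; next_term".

-1,-2 ; -23

  a_2 = -1·5 + -2·1 = -7
  a_3 = -1·-7 + -2·5 = -3
  a_4 = -1·-3 + -2·-7 = 17
  a_5 = -1·17 + -2·-3 = -11
  a_6 = -1·-11 + -2·17 = -23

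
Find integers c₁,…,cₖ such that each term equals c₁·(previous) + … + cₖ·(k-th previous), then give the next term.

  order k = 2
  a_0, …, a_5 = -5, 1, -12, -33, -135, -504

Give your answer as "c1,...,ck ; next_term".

3,3 ; -1917

  a_2 = 3·1 + 3·-5 = -12
  a_3 = 3·-12 + 3·1 = -33
  a_4 = 3·-33 + 3·-12 = -135
  a_5 = 3·-135 + 3·-33 = -504
  a_6 = 3·-504 + 3·-135 = -1917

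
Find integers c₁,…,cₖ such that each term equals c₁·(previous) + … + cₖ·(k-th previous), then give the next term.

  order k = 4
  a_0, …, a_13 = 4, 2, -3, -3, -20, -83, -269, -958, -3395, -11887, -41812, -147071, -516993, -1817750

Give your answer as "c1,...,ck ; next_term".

3,1,4,-4 ; -6391279

  a_4 = 3·-3 + 1·-3 + 4·2 + -4·4 = -20
  a_5 = 3·-20 + 1·-3 + 4·-3 + -4·2 = -83
  a_6 = 3·-83 + 1·-20 + 4·-3 + -4·-3 = -269
  a_7 = 3·-269 + 1·-83 + 4·-20 + -4·-3 = -958
  a_8 = 3·-958 + 1·-269 + 4·-83 + -4·-20 = -3395
  a_9 = 3·-3395 + 1·-958 + 4·-269 + -4·-83 = -11887
  a_10 = 3·-11887 + 1·-3395 + 4·-958 + -4·-269 = -41812
  a_11 = 3·-41812 + 1·-11887 + 4·-3395 + -4·-958 = -147071
  a_12 = 3·-147071 + 1·-41812 + 4·-11887 + -4·-3395 = -516993
  a_13 = 3·-516993 + 1·-147071 + 4·-41812 + -4·-11887 = -1817750
  a_14 = 3·-1817750 + 1·-516993 + 4·-147071 + -4·-41812 = -6391279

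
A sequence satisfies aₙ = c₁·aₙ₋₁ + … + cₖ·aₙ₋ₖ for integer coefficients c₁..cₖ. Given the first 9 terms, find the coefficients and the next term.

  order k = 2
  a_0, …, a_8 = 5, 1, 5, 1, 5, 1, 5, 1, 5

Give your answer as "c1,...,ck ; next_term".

  a_2 = 0·1 + 1·5 = 5
  a_3 = 0·5 + 1·1 = 1
  a_4 = 0·1 + 1·5 = 5
  a_5 = 0·5 + 1·1 = 1
  a_6 = 0·1 + 1·5 = 5
  a_7 = 0·5 + 1·1 = 1
  a_8 = 0·1 + 1·5 = 5
  a_9 = 0·5 + 1·1 = 1

0,1 ; 1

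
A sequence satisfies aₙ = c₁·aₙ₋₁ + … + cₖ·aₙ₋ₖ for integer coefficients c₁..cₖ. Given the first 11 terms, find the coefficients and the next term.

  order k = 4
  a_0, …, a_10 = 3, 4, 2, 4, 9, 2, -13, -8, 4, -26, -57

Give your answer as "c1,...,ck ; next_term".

2,-3,4,-3 ; 4

  a_4 = 2·4 + -3·2 + 4·4 + -3·3 = 9
  a_5 = 2·9 + -3·4 + 4·2 + -3·4 = 2
  a_6 = 2·2 + -3·9 + 4·4 + -3·2 = -13
  a_7 = 2·-13 + -3·2 + 4·9 + -3·4 = -8
  a_8 = 2·-8 + -3·-13 + 4·2 + -3·9 = 4
  a_9 = 2·4 + -3·-8 + 4·-13 + -3·2 = -26
  a_10 = 2·-26 + -3·4 + 4·-8 + -3·-13 = -57
  a_11 = 2·-57 + -3·-26 + 4·4 + -3·-8 = 4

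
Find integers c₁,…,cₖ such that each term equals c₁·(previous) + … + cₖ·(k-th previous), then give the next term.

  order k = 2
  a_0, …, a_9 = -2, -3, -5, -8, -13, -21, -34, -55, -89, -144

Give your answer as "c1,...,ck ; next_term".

1,1 ; -233

  a_2 = 1·-3 + 1·-2 = -5
  a_3 = 1·-5 + 1·-3 = -8
  a_4 = 1·-8 + 1·-5 = -13
  a_5 = 1·-13 + 1·-8 = -21
  a_6 = 1·-21 + 1·-13 = -34
  a_7 = 1·-34 + 1·-21 = -55
  a_8 = 1·-55 + 1·-34 = -89
  a_9 = 1·-89 + 1·-55 = -144
  a_10 = 1·-144 + 1·-89 = -233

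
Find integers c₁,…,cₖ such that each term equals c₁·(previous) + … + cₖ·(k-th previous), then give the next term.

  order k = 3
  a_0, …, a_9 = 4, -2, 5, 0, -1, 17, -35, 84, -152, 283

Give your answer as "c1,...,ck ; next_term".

  a_3 = -2·5 + 1·-2 + 3·4 = 0
  a_4 = -2·0 + 1·5 + 3·-2 = -1
  a_5 = -2·-1 + 1·0 + 3·5 = 17
  a_6 = -2·17 + 1·-1 + 3·0 = -35
  a_7 = -2·-35 + 1·17 + 3·-1 = 84
  a_8 = -2·84 + 1·-35 + 3·17 = -152
  a_9 = -2·-152 + 1·84 + 3·-35 = 283
  a_10 = -2·283 + 1·-152 + 3·84 = -466

-2,1,3 ; -466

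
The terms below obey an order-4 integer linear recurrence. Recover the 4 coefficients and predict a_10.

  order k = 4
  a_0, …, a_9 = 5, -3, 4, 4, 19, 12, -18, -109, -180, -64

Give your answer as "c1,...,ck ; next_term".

  a_4 = 2·4 + -2·4 + -3·-3 + 2·5 = 19
  a_5 = 2·19 + -2·4 + -3·4 + 2·-3 = 12
  a_6 = 2·12 + -2·19 + -3·4 + 2·4 = -18
  a_7 = 2·-18 + -2·12 + -3·19 + 2·4 = -109
  a_8 = 2·-109 + -2·-18 + -3·12 + 2·19 = -180
  a_9 = 2·-180 + -2·-109 + -3·-18 + 2·12 = -64
  a_10 = 2·-64 + -2·-180 + -3·-109 + 2·-18 = 523

2,-2,-3,2 ; 523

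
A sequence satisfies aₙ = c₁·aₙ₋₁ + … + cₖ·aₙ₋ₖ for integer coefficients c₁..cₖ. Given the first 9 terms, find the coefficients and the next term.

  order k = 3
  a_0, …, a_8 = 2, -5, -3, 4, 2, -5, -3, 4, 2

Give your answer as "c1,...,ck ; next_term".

  a_3 = 1·-3 + -1·-5 + 1·2 = 4
  a_4 = 1·4 + -1·-3 + 1·-5 = 2
  a_5 = 1·2 + -1·4 + 1·-3 = -5
  a_6 = 1·-5 + -1·2 + 1·4 = -3
  a_7 = 1·-3 + -1·-5 + 1·2 = 4
  a_8 = 1·4 + -1·-3 + 1·-5 = 2
  a_9 = 1·2 + -1·4 + 1·-3 = -5

1,-1,1 ; -5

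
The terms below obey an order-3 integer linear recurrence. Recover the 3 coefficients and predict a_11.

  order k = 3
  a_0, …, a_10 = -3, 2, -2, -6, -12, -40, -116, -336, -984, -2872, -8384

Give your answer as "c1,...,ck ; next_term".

  a_3 = 2·-2 + 2·2 + 2·-3 = -6
  a_4 = 2·-6 + 2·-2 + 2·2 = -12
  a_5 = 2·-12 + 2·-6 + 2·-2 = -40
  a_6 = 2·-40 + 2·-12 + 2·-6 = -116
  a_7 = 2·-116 + 2·-40 + 2·-12 = -336
  a_8 = 2·-336 + 2·-116 + 2·-40 = -984
  a_9 = 2·-984 + 2·-336 + 2·-116 = -2872
  a_10 = 2·-2872 + 2·-984 + 2·-336 = -8384
  a_11 = 2·-8384 + 2·-2872 + 2·-984 = -24480

2,2,2 ; -24480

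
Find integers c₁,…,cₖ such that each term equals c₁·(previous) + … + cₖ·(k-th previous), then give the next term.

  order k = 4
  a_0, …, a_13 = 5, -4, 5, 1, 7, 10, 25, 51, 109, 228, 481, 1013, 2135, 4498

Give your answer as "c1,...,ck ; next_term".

2,0,0,1 ; 9477

  a_4 = 2·1 + 0·5 + 0·-4 + 1·5 = 7
  a_5 = 2·7 + 0·1 + 0·5 + 1·-4 = 10
  a_6 = 2·10 + 0·7 + 0·1 + 1·5 = 25
  a_7 = 2·25 + 0·10 + 0·7 + 1·1 = 51
  a_8 = 2·51 + 0·25 + 0·10 + 1·7 = 109
  a_9 = 2·109 + 0·51 + 0·25 + 1·10 = 228
  a_10 = 2·228 + 0·109 + 0·51 + 1·25 = 481
  a_11 = 2·481 + 0·228 + 0·109 + 1·51 = 1013
  a_12 = 2·1013 + 0·481 + 0·228 + 1·109 = 2135
  a_13 = 2·2135 + 0·1013 + 0·481 + 1·228 = 4498
  a_14 = 2·4498 + 0·2135 + 0·1013 + 1·481 = 9477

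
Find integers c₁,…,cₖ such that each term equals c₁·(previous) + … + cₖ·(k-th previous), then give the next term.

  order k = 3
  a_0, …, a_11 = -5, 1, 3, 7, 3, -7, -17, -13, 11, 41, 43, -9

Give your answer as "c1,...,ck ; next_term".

  a_3 = 1·3 + -1·1 + -1·-5 = 7
  a_4 = 1·7 + -1·3 + -1·1 = 3
  a_5 = 1·3 + -1·7 + -1·3 = -7
  a_6 = 1·-7 + -1·3 + -1·7 = -17
  a_7 = 1·-17 + -1·-7 + -1·3 = -13
  a_8 = 1·-13 + -1·-17 + -1·-7 = 11
  a_9 = 1·11 + -1·-13 + -1·-17 = 41
  a_10 = 1·41 + -1·11 + -1·-13 = 43
  a_11 = 1·43 + -1·41 + -1·11 = -9
  a_12 = 1·-9 + -1·43 + -1·41 = -93

1,-1,-1 ; -93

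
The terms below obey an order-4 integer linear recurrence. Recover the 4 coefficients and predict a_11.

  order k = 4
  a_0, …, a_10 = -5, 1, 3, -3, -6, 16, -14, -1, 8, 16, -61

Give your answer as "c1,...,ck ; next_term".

-2,-2,-1,1 ; 81

  a_4 = -2·-3 + -2·3 + -1·1 + 1·-5 = -6
  a_5 = -2·-6 + -2·-3 + -1·3 + 1·1 = 16
  a_6 = -2·16 + -2·-6 + -1·-3 + 1·3 = -14
  a_7 = -2·-14 + -2·16 + -1·-6 + 1·-3 = -1
  a_8 = -2·-1 + -2·-14 + -1·16 + 1·-6 = 8
  a_9 = -2·8 + -2·-1 + -1·-14 + 1·16 = 16
  a_10 = -2·16 + -2·8 + -1·-1 + 1·-14 = -61
  a_11 = -2·-61 + -2·16 + -1·8 + 1·-1 = 81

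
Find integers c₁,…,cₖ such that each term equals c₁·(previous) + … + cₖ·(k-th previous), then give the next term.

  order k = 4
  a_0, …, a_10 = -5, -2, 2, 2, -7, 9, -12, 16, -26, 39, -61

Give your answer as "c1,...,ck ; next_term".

  a_4 = -1·2 + 1·2 + 1·-2 + 1·-5 = -7
  a_5 = -1·-7 + 1·2 + 1·2 + 1·-2 = 9
  a_6 = -1·9 + 1·-7 + 1·2 + 1·2 = -12
  a_7 = -1·-12 + 1·9 + 1·-7 + 1·2 = 16
  a_8 = -1·16 + 1·-12 + 1·9 + 1·-7 = -26
  a_9 = -1·-26 + 1·16 + 1·-12 + 1·9 = 39
  a_10 = -1·39 + 1·-26 + 1·16 + 1·-12 = -61
  a_11 = -1·-61 + 1·39 + 1·-26 + 1·16 = 90

-1,1,1,1 ; 90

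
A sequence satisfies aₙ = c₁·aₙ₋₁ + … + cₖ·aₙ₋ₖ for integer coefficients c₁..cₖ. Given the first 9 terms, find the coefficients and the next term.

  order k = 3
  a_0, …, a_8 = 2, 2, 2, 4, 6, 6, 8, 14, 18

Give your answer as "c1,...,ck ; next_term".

  a_3 = 1·2 + -1·2 + 2·2 = 4
  a_4 = 1·4 + -1·2 + 2·2 = 6
  a_5 = 1·6 + -1·4 + 2·2 = 6
  a_6 = 1·6 + -1·6 + 2·4 = 8
  a_7 = 1·8 + -1·6 + 2·6 = 14
  a_8 = 1·14 + -1·8 + 2·6 = 18
  a_9 = 1·18 + -1·14 + 2·8 = 20

1,-1,2 ; 20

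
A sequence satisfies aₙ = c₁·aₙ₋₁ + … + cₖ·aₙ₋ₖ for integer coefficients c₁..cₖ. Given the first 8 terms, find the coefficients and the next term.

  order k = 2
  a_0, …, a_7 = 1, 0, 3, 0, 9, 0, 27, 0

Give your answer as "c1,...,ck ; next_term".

0,3 ; 81

  a_2 = 0·0 + 3·1 = 3
  a_3 = 0·3 + 3·0 = 0
  a_4 = 0·0 + 3·3 = 9
  a_5 = 0·9 + 3·0 = 0
  a_6 = 0·0 + 3·9 = 27
  a_7 = 0·27 + 3·0 = 0
  a_8 = 0·0 + 3·27 = 81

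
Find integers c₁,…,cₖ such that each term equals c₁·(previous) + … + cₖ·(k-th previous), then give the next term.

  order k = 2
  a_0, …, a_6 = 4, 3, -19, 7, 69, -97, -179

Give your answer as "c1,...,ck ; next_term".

  a_2 = -1·3 + -4·4 = -19
  a_3 = -1·-19 + -4·3 = 7
  a_4 = -1·7 + -4·-19 = 69
  a_5 = -1·69 + -4·7 = -97
  a_6 = -1·-97 + -4·69 = -179
  a_7 = -1·-179 + -4·-97 = 567

-1,-4 ; 567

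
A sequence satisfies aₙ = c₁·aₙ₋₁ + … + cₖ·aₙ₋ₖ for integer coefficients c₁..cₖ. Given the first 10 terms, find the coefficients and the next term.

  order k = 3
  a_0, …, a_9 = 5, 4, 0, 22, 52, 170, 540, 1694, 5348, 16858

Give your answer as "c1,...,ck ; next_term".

  a_3 = 2·0 + 3·4 + 2·5 = 22
  a_4 = 2·22 + 3·0 + 2·4 = 52
  a_5 = 2·52 + 3·22 + 2·0 = 170
  a_6 = 2·170 + 3·52 + 2·22 = 540
  a_7 = 2·540 + 3·170 + 2·52 = 1694
  a_8 = 2·1694 + 3·540 + 2·170 = 5348
  a_9 = 2·5348 + 3·1694 + 2·540 = 16858
  a_10 = 2·16858 + 3·5348 + 2·1694 = 53148

2,3,2 ; 53148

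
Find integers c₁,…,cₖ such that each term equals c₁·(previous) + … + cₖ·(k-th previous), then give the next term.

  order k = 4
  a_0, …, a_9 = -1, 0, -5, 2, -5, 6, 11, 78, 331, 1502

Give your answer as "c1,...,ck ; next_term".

4,3,-4,-2 ; 6667

  a_4 = 4·2 + 3·-5 + -4·0 + -2·-1 = -5
  a_5 = 4·-5 + 3·2 + -4·-5 + -2·0 = 6
  a_6 = 4·6 + 3·-5 + -4·2 + -2·-5 = 11
  a_7 = 4·11 + 3·6 + -4·-5 + -2·2 = 78
  a_8 = 4·78 + 3·11 + -4·6 + -2·-5 = 331
  a_9 = 4·331 + 3·78 + -4·11 + -2·6 = 1502
  a_10 = 4·1502 + 3·331 + -4·78 + -2·11 = 6667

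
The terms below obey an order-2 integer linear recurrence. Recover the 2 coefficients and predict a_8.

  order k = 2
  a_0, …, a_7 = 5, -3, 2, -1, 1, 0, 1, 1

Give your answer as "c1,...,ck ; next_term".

  a_2 = 1·-3 + 1·5 = 2
  a_3 = 1·2 + 1·-3 = -1
  a_4 = 1·-1 + 1·2 = 1
  a_5 = 1·1 + 1·-1 = 0
  a_6 = 1·0 + 1·1 = 1
  a_7 = 1·1 + 1·0 = 1
  a_8 = 1·1 + 1·1 = 2

1,1 ; 2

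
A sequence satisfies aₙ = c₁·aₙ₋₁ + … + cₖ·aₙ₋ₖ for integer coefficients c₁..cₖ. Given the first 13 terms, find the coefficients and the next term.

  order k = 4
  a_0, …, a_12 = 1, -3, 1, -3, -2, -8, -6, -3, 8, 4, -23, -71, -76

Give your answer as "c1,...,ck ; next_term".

  a_4 = 2·-3 + -2·1 + -1·-3 + 3·1 = -2
  a_5 = 2·-2 + -2·-3 + -1·1 + 3·-3 = -8
  a_6 = 2·-8 + -2·-2 + -1·-3 + 3·1 = -6
  a_7 = 2·-6 + -2·-8 + -1·-2 + 3·-3 = -3
  a_8 = 2·-3 + -2·-6 + -1·-8 + 3·-2 = 8
  a_9 = 2·8 + -2·-3 + -1·-6 + 3·-8 = 4
  a_10 = 2·4 + -2·8 + -1·-3 + 3·-6 = -23
  a_11 = 2·-23 + -2·4 + -1·8 + 3·-3 = -71
  a_12 = 2·-71 + -2·-23 + -1·4 + 3·8 = -76
  a_13 = 2·-76 + -2·-71 + -1·-23 + 3·4 = 25

2,-2,-1,3 ; 25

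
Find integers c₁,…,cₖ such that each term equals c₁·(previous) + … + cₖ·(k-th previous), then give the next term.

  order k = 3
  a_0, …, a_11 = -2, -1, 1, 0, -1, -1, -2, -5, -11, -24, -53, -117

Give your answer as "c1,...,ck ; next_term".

  a_3 = 2·1 + 0·-1 + 1·-2 = 0
  a_4 = 2·0 + 0·1 + 1·-1 = -1
  a_5 = 2·-1 + 0·0 + 1·1 = -1
  a_6 = 2·-1 + 0·-1 + 1·0 = -2
  a_7 = 2·-2 + 0·-1 + 1·-1 = -5
  a_8 = 2·-5 + 0·-2 + 1·-1 = -11
  a_9 = 2·-11 + 0·-5 + 1·-2 = -24
  a_10 = 2·-24 + 0·-11 + 1·-5 = -53
  a_11 = 2·-53 + 0·-24 + 1·-11 = -117
  a_12 = 2·-117 + 0·-53 + 1·-24 = -258

2,0,1 ; -258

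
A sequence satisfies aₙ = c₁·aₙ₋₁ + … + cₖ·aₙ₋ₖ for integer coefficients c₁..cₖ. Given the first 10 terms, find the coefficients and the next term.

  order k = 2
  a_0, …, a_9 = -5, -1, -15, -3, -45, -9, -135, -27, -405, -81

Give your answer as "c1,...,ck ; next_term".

0,3 ; -1215

  a_2 = 0·-1 + 3·-5 = -15
  a_3 = 0·-15 + 3·-1 = -3
  a_4 = 0·-3 + 3·-15 = -45
  a_5 = 0·-45 + 3·-3 = -9
  a_6 = 0·-9 + 3·-45 = -135
  a_7 = 0·-135 + 3·-9 = -27
  a_8 = 0·-27 + 3·-135 = -405
  a_9 = 0·-405 + 3·-27 = -81
  a_10 = 0·-81 + 3·-405 = -1215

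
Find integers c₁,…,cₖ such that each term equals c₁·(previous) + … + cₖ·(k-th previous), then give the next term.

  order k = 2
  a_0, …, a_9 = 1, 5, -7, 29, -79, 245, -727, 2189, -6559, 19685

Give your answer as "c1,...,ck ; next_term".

-2,3 ; -59047

  a_2 = -2·5 + 3·1 = -7
  a_3 = -2·-7 + 3·5 = 29
  a_4 = -2·29 + 3·-7 = -79
  a_5 = -2·-79 + 3·29 = 245
  a_6 = -2·245 + 3·-79 = -727
  a_7 = -2·-727 + 3·245 = 2189
  a_8 = -2·2189 + 3·-727 = -6559
  a_9 = -2·-6559 + 3·2189 = 19685
  a_10 = -2·19685 + 3·-6559 = -59047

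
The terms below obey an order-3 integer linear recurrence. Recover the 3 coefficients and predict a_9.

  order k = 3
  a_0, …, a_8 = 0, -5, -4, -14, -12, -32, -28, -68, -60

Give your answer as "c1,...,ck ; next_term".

1,2,-2 ; -140

  a_3 = 1·-4 + 2·-5 + -2·0 = -14
  a_4 = 1·-14 + 2·-4 + -2·-5 = -12
  a_5 = 1·-12 + 2·-14 + -2·-4 = -32
  a_6 = 1·-32 + 2·-12 + -2·-14 = -28
  a_7 = 1·-28 + 2·-32 + -2·-12 = -68
  a_8 = 1·-68 + 2·-28 + -2·-32 = -60
  a_9 = 1·-60 + 2·-68 + -2·-28 = -140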